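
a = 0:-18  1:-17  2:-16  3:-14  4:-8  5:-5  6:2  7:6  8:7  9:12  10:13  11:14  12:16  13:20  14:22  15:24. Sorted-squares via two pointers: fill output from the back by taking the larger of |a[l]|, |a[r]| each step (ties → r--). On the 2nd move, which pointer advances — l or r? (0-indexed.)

r

l=0 r=15: |-18|<=|24| out[15]=576, r--
l=0 r=14: |-18|<=|22| out[14]=484, r--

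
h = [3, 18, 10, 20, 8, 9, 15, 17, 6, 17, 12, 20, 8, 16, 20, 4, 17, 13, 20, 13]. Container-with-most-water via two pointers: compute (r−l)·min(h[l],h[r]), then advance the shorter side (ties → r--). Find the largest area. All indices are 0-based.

[0,19] min(3,13)*19=57 best=57 * → l++
[1,19] min(18,13)*18=234 best=234 * → r--
[1,18] min(18,20)*17=306 best=306 * → l++
[2,18] min(10,20)*16=160 best=306 → l++
[3,18] min(20,20)*15=300 best=306 → r--
[3,17] min(20,13)*14=182 best=306 → r--
[3,16] min(20,17)*13=221 best=306 → r--
[3,15] min(20,4)*12=48 best=306 → r--
[3,14] min(20,20)*11=220 best=306 → r--
[3,13] min(20,16)*10=160 best=306 → r--
[3,12] min(20,8)*9=72 best=306 → r--
[3,11] min(20,20)*8=160 best=306 → r--
[3,10] min(20,12)*7=84 best=306 → r--
[3,9] min(20,17)*6=102 best=306 → r--
[3,8] min(20,6)*5=30 best=306 → r--
[3,7] min(20,17)*4=68 best=306 → r--
[3,6] min(20,15)*3=45 best=306 → r--
[3,5] min(20,9)*2=18 best=306 → r--
[3,4] min(20,8)*1=8 best=306 → r--

max area = 306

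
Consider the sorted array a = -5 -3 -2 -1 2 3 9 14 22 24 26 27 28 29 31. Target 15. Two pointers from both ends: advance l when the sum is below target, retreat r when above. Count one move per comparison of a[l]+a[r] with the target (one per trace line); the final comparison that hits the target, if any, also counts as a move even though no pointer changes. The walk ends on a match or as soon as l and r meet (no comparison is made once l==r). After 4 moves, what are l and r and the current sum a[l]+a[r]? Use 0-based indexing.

[0,14] -5+31=26 >15 → r--
[0,13] -5+29=24 >15 → r--
[0,12] -5+28=23 >15 → r--
[0,11] -5+27=22 >15 → r--

l=0, r=10, sum=21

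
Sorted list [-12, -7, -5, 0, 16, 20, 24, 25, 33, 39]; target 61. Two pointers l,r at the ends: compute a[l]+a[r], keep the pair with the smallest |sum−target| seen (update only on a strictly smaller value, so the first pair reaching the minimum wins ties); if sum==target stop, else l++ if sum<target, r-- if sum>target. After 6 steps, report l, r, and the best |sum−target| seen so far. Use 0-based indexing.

l=6, r=9, best |Δ|=2

l=0 r=9: -12+39=27 d=34 *, l++
l=1 r=9: -7+39=32 d=29 *, l++
l=2 r=9: -5+39=34 d=27 *, l++
l=3 r=9: 0+39=39 d=22 *, l++
l=4 r=9: 16+39=55 d=6 *, l++
l=5 r=9: 20+39=59 d=2 *, l++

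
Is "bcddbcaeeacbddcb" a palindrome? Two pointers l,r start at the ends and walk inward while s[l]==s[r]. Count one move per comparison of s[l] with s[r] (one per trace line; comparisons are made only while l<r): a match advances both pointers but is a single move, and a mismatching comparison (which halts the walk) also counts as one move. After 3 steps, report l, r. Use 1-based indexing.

l=4, r=13

l=1 r=16: 'b'=='b', l++,r--
l=2 r=15: 'c'=='c', l++,r--
l=3 r=14: 'd'=='d', l++,r--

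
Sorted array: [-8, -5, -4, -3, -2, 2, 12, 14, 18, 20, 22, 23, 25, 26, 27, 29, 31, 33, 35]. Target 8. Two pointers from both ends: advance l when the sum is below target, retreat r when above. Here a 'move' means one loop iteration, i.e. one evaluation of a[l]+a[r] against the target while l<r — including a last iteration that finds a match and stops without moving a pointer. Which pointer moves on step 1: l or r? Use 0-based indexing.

r

[0,18] -8+35=27 >8 → r--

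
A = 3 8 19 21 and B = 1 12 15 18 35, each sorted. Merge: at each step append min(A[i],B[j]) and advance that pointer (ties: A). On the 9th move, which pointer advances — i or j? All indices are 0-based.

[i=0,j=0] A[i]=3>B[j]=1 take 1 → j++
[i=0,j=1] A[i]=3<=B[j]=12 take 3 → i++
[i=1,j=1] A[i]=8<=B[j]=12 take 8 → i++
[i=2,j=1] A[i]=19>B[j]=12 take 12 → j++
[i=2,j=2] A[i]=19>B[j]=15 take 15 → j++
[i=2,j=3] A[i]=19>B[j]=18 take 18 → j++
[i=2,j=4] A[i]=19<=B[j]=35 take 19 → i++
[i=3,j=4] A[i]=21<=B[j]=35 take 21 → i++
[i=4,j=4] A done, take B[j]=35 → j++

j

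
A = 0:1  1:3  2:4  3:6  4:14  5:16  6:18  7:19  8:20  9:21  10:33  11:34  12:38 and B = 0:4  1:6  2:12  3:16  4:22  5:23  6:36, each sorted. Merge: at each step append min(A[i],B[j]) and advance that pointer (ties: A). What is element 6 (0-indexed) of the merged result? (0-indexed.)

i=0 j=0: A[i]=1<=B[j]=4 take 1, i++
i=1 j=0: A[i]=3<=B[j]=4 take 3, i++
i=2 j=0: A[i]=4<=B[j]=4 take 4, i++
i=3 j=0: A[i]=6>B[j]=4 take 4, j++
i=3 j=1: A[i]=6<=B[j]=6 take 6, i++
i=4 j=1: A[i]=14>B[j]=6 take 6, j++
i=4 j=2: A[i]=14>B[j]=12 take 12, j++
i=4 j=3: A[i]=14<=B[j]=16 take 14, i++
i=5 j=3: A[i]=16<=B[j]=16 take 16, i++
i=6 j=3: A[i]=18>B[j]=16 take 16, j++
i=6 j=4: A[i]=18<=B[j]=22 take 18, i++
i=7 j=4: A[i]=19<=B[j]=22 take 19, i++
i=8 j=4: A[i]=20<=B[j]=22 take 20, i++
i=9 j=4: A[i]=21<=B[j]=22 take 21, i++
i=10 j=4: A[i]=33>B[j]=22 take 22, j++
i=10 j=5: A[i]=33>B[j]=23 take 23, j++
i=10 j=6: A[i]=33<=B[j]=36 take 33, i++
i=11 j=6: A[i]=34<=B[j]=36 take 34, i++
i=12 j=6: A[i]=38>B[j]=36 take 36, j++
i=12 j=7: B done, take A[i]=38, i++

merged[6] = 12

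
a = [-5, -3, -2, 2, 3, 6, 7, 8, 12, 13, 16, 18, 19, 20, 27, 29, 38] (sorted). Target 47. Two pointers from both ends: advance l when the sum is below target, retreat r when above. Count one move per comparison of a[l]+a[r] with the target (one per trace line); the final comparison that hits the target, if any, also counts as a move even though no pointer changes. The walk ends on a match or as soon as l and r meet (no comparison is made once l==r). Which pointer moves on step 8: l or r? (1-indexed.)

[1,17] -5+38=33 <47 → l++
[2,17] -3+38=35 <47 → l++
[3,17] -2+38=36 <47 → l++
[4,17] 2+38=40 <47 → l++
[5,17] 3+38=41 <47 → l++
[6,17] 6+38=44 <47 → l++
[7,17] 7+38=45 <47 → l++
[8,17] 8+38=46 <47 → l++

l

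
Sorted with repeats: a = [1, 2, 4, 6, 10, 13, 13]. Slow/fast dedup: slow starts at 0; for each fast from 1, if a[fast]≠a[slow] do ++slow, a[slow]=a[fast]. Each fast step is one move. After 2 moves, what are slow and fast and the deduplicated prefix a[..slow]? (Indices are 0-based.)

slow=2, fast=3, prefix=[1, 2, 4]

(s=0,f=1) a[fast]=2≠a[slow]=1 write a[1]=2 → slow++,fast++
(s=1,f=2) a[fast]=4≠a[slow]=2 write a[2]=4 → slow++,fast++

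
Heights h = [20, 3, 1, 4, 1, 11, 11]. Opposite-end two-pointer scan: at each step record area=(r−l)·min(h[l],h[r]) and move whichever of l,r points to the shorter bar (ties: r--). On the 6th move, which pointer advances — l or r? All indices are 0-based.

r

[0,6] min(20,11)*6=66 best=66 * → r--
[0,5] min(20,11)*5=55 best=66 → r--
[0,4] min(20,1)*4=4 best=66 → r--
[0,3] min(20,4)*3=12 best=66 → r--
[0,2] min(20,1)*2=2 best=66 → r--
[0,1] min(20,3)*1=3 best=66 → r--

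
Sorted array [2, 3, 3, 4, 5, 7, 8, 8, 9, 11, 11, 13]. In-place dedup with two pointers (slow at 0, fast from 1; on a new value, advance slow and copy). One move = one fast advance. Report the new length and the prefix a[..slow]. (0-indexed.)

slow=0 fast=1: a[fast]=3≠a[slow]=2 write a[1]=3, slow++,fast++
slow=1 fast=2: a[fast]=3=a[slow] dup, fast++
slow=1 fast=3: a[fast]=4≠a[slow]=3 write a[2]=4, slow++,fast++
slow=2 fast=4: a[fast]=5≠a[slow]=4 write a[3]=5, slow++,fast++
slow=3 fast=5: a[fast]=7≠a[slow]=5 write a[4]=7, slow++,fast++
slow=4 fast=6: a[fast]=8≠a[slow]=7 write a[5]=8, slow++,fast++
slow=5 fast=7: a[fast]=8=a[slow] dup, fast++
slow=5 fast=8: a[fast]=9≠a[slow]=8 write a[6]=9, slow++,fast++
slow=6 fast=9: a[fast]=11≠a[slow]=9 write a[7]=11, slow++,fast++
slow=7 fast=10: a[fast]=11=a[slow] dup, fast++
slow=7 fast=11: a[fast]=13≠a[slow]=11 write a[8]=13, slow++,fast++

length 9; prefix = [2, 3, 4, 5, 7, 8, 9, 11, 13]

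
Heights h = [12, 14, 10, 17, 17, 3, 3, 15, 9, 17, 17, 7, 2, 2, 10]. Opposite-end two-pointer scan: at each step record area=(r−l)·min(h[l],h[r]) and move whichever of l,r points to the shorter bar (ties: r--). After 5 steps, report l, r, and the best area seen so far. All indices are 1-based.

l=2, r=11, best area=140

[1,15] min(12,10)*14=140 best=140 * → r--
[1,14] min(12,2)*13=26 best=140 → r--
[1,13] min(12,2)*12=24 best=140 → r--
[1,12] min(12,7)*11=77 best=140 → r--
[1,11] min(12,17)*10=120 best=140 → l++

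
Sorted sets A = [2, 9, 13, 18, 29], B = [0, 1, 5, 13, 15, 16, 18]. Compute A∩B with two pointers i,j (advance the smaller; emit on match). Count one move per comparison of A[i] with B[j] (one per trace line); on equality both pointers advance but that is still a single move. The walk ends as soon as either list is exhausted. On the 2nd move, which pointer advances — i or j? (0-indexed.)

i=0 j=0: 2>0, j++
i=0 j=1: 2>1, j++

j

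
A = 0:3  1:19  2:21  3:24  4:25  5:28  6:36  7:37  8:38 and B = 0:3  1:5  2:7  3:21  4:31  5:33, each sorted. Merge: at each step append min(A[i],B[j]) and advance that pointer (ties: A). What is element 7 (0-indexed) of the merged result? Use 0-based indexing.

merged[7] = 24

[i=0,j=0] A[i]=3<=B[j]=3 take 3 → i++
[i=1,j=0] A[i]=19>B[j]=3 take 3 → j++
[i=1,j=1] A[i]=19>B[j]=5 take 5 → j++
[i=1,j=2] A[i]=19>B[j]=7 take 7 → j++
[i=1,j=3] A[i]=19<=B[j]=21 take 19 → i++
[i=2,j=3] A[i]=21<=B[j]=21 take 21 → i++
[i=3,j=3] A[i]=24>B[j]=21 take 21 → j++
[i=3,j=4] A[i]=24<=B[j]=31 take 24 → i++
[i=4,j=4] A[i]=25<=B[j]=31 take 25 → i++
[i=5,j=4] A[i]=28<=B[j]=31 take 28 → i++
[i=6,j=4] A[i]=36>B[j]=31 take 31 → j++
[i=6,j=5] A[i]=36>B[j]=33 take 33 → j++
[i=6,j=6] B done, take A[i]=36 → i++
[i=7,j=6] B done, take A[i]=37 → i++
[i=8,j=6] B done, take A[i]=38 → i++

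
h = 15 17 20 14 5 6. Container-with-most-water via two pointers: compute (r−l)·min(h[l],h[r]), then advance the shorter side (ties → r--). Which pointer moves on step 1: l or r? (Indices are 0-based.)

r

l=0 r=5: min(15,6)*5=30 best=30 *, r--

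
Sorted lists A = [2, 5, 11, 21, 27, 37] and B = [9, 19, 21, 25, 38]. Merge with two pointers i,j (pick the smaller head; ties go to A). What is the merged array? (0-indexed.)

i=0 j=0: A[i]=2<=B[j]=9 take 2, i++
i=1 j=0: A[i]=5<=B[j]=9 take 5, i++
i=2 j=0: A[i]=11>B[j]=9 take 9, j++
i=2 j=1: A[i]=11<=B[j]=19 take 11, i++
i=3 j=1: A[i]=21>B[j]=19 take 19, j++
i=3 j=2: A[i]=21<=B[j]=21 take 21, i++
i=4 j=2: A[i]=27>B[j]=21 take 21, j++
i=4 j=3: A[i]=27>B[j]=25 take 25, j++
i=4 j=4: A[i]=27<=B[j]=38 take 27, i++
i=5 j=4: A[i]=37<=B[j]=38 take 37, i++
i=6 j=4: A done, take B[j]=38, j++

[2, 5, 9, 11, 19, 21, 21, 25, 27, 37, 38]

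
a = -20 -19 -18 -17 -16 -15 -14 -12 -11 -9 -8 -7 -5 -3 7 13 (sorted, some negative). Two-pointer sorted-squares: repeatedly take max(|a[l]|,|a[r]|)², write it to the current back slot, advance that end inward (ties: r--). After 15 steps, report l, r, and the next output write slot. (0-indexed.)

l=13, r=13, next write slot=0

[0,15] |-20|>|13| out[15]=400 → l++
[1,15] |-19|>|13| out[14]=361 → l++
[2,15] |-18|>|13| out[13]=324 → l++
[3,15] |-17|>|13| out[12]=289 → l++
[4,15] |-16|>|13| out[11]=256 → l++
[5,15] |-15|>|13| out[10]=225 → l++
[6,15] |-14|>|13| out[9]=196 → l++
[7,15] |-12|<=|13| out[8]=169 → r--
[7,14] |-12|>|7| out[7]=144 → l++
[8,14] |-11|>|7| out[6]=121 → l++
[9,14] |-9|>|7| out[5]=81 → l++
[10,14] |-8|>|7| out[4]=64 → l++
[11,14] |-7|<=|7| out[3]=49 → r--
[11,13] |-7|>|-3| out[2]=49 → l++
[12,13] |-5|>|-3| out[1]=25 → l++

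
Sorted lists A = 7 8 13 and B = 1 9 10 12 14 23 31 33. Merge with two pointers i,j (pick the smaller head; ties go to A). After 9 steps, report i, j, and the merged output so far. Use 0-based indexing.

i=3, j=6, merged so far=[1, 7, 8, 9, 10, 12, 13, 14, 23]

i=0 j=0: A[i]=7>B[j]=1 take 1, j++
i=0 j=1: A[i]=7<=B[j]=9 take 7, i++
i=1 j=1: A[i]=8<=B[j]=9 take 8, i++
i=2 j=1: A[i]=13>B[j]=9 take 9, j++
i=2 j=2: A[i]=13>B[j]=10 take 10, j++
i=2 j=3: A[i]=13>B[j]=12 take 12, j++
i=2 j=4: A[i]=13<=B[j]=14 take 13, i++
i=3 j=4: A done, take B[j]=14, j++
i=3 j=5: A done, take B[j]=23, j++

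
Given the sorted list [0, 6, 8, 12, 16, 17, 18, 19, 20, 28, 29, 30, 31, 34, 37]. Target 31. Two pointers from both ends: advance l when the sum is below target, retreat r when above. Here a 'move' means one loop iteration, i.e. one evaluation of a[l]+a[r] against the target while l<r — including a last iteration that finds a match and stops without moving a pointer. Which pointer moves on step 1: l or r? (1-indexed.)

l=1 r=15: 0+37=37 >31, r--

r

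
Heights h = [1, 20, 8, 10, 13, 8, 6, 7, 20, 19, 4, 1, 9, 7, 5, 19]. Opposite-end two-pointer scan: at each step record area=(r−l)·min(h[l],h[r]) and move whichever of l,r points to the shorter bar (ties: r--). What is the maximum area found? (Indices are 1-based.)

max area = 266

[1,16] min(1,19)*15=15 best=15 * → l++
[2,16] min(20,19)*14=266 best=266 * → r--
[2,15] min(20,5)*13=65 best=266 → r--
[2,14] min(20,7)*12=84 best=266 → r--
[2,13] min(20,9)*11=99 best=266 → r--
[2,12] min(20,1)*10=10 best=266 → r--
[2,11] min(20,4)*9=36 best=266 → r--
[2,10] min(20,19)*8=152 best=266 → r--
[2,9] min(20,20)*7=140 best=266 → r--
[2,8] min(20,7)*6=42 best=266 → r--
[2,7] min(20,6)*5=30 best=266 → r--
[2,6] min(20,8)*4=32 best=266 → r--
[2,5] min(20,13)*3=39 best=266 → r--
[2,4] min(20,10)*2=20 best=266 → r--
[2,3] min(20,8)*1=8 best=266 → r--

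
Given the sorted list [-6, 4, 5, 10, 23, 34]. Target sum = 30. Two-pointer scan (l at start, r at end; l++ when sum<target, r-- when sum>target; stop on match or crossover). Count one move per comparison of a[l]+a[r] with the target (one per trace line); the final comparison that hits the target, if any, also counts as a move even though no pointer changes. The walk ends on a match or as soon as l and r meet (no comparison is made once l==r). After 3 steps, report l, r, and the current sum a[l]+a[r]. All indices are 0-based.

l=2, r=4, sum=28

l=0 r=5: -6+34=28 <30, l++
l=1 r=5: 4+34=38 >30, r--
l=1 r=4: 4+23=27 <30, l++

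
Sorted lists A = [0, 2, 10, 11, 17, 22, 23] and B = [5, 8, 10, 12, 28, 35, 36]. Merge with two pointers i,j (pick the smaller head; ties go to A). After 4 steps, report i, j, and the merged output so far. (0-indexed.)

i=0 j=0: A[i]=0<=B[j]=5 take 0, i++
i=1 j=0: A[i]=2<=B[j]=5 take 2, i++
i=2 j=0: A[i]=10>B[j]=5 take 5, j++
i=2 j=1: A[i]=10>B[j]=8 take 8, j++

i=2, j=2, merged so far=[0, 2, 5, 8]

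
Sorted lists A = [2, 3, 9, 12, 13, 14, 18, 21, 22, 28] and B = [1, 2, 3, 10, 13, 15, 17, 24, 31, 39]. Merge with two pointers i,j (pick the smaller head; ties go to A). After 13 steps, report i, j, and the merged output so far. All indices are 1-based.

i=1 j=1: A[i]=2>B[j]=1 take 1, j++
i=1 j=2: A[i]=2<=B[j]=2 take 2, i++
i=2 j=2: A[i]=3>B[j]=2 take 2, j++
i=2 j=3: A[i]=3<=B[j]=3 take 3, i++
i=3 j=3: A[i]=9>B[j]=3 take 3, j++
i=3 j=4: A[i]=9<=B[j]=10 take 9, i++
i=4 j=4: A[i]=12>B[j]=10 take 10, j++
i=4 j=5: A[i]=12<=B[j]=13 take 12, i++
i=5 j=5: A[i]=13<=B[j]=13 take 13, i++
i=6 j=5: A[i]=14>B[j]=13 take 13, j++
i=6 j=6: A[i]=14<=B[j]=15 take 14, i++
i=7 j=6: A[i]=18>B[j]=15 take 15, j++
i=7 j=7: A[i]=18>B[j]=17 take 17, j++

i=7, j=8, merged so far=[1, 2, 2, 3, 3, 9, 10, 12, 13, 13, 14, 15, 17]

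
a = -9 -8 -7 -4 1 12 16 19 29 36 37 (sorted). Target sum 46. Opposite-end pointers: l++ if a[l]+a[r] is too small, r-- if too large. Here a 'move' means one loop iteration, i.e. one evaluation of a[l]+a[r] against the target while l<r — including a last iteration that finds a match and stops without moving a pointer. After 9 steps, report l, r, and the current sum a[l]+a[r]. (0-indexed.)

l=0 r=10: -9+37=28 <46, l++
l=1 r=10: -8+37=29 <46, l++
l=2 r=10: -7+37=30 <46, l++
l=3 r=10: -4+37=33 <46, l++
l=4 r=10: 1+37=38 <46, l++
l=5 r=10: 12+37=49 >46, r--
l=5 r=9: 12+36=48 >46, r--
l=5 r=8: 12+29=41 <46, l++
l=6 r=8: 16+29=45 <46, l++

l=7, r=8, sum=48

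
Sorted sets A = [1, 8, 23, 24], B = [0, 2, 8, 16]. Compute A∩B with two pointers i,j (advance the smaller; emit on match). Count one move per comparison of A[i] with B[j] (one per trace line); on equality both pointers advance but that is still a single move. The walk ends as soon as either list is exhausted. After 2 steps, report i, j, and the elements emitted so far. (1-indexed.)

i=2, j=2, emitted=[]

[i=1,j=1] 1>0 → j++
[i=1,j=2] 1<2 → i++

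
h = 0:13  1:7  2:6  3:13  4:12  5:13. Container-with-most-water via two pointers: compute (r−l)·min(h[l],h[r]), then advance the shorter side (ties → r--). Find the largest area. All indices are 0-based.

max area = 65

l=0 r=5: min(13,13)*5=65 best=65 *, r--
l=0 r=4: min(13,12)*4=48 best=65, r--
l=0 r=3: min(13,13)*3=39 best=65, r--
l=0 r=2: min(13,6)*2=12 best=65, r--
l=0 r=1: min(13,7)*1=7 best=65, r--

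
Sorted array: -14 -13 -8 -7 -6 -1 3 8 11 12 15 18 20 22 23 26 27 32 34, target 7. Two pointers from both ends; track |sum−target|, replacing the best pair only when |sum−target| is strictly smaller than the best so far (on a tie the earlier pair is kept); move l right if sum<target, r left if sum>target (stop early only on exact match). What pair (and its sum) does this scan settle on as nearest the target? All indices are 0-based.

pair (-13, 20) with sum 7 (|Δ|=0)

l=0 r=18: -14+34=20 d=13 *, r--
l=0 r=17: -14+32=18 d=11 *, r--
l=0 r=16: -14+27=13 d=6 *, r--
l=0 r=15: -14+26=12 d=5 *, r--
l=0 r=14: -14+23=9 d=2 *, r--
l=0 r=13: -14+22=8 d=1 *, r--
l=0 r=12: -14+20=6 d=1, l++
l=1 r=12: -13+20=7 d=0 *, stop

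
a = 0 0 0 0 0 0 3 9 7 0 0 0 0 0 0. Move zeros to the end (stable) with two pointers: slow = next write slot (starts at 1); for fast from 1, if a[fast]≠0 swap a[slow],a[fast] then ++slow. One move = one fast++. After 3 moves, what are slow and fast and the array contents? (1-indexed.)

slow=1, fast=4, a=[0, 0, 0, 0, 0, 0, 3, 9, 7, 0, 0, 0, 0, 0, 0]

slow=1 fast=1: a[fast]=0, fast++
slow=1 fast=2: a[fast]=0, fast++
slow=1 fast=3: a[fast]=0, fast++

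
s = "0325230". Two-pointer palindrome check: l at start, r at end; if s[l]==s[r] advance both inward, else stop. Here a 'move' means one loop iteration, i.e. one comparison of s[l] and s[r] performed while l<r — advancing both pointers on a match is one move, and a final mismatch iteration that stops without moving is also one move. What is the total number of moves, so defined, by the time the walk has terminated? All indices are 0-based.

[0,6] '0'=='0' → l++,r--
[1,5] '3'=='3' → l++,r--
[2,4] '2'=='2' → l++,r--

3 moves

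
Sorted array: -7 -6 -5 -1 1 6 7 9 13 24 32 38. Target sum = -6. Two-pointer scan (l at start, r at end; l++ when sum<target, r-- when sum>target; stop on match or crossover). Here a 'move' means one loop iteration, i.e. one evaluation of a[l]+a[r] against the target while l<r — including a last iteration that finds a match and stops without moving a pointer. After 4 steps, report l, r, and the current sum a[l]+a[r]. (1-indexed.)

l=1, r=8, sum=2

[1,12] -7+38=31 >-6 → r--
[1,11] -7+32=25 >-6 → r--
[1,10] -7+24=17 >-6 → r--
[1,9] -7+13=6 >-6 → r--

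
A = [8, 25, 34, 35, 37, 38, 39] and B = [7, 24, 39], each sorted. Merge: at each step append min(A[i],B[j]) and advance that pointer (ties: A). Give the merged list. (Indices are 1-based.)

[7, 8, 24, 25, 34, 35, 37, 38, 39, 39]

[i=1,j=1] A[i]=8>B[j]=7 take 7 → j++
[i=1,j=2] A[i]=8<=B[j]=24 take 8 → i++
[i=2,j=2] A[i]=25>B[j]=24 take 24 → j++
[i=2,j=3] A[i]=25<=B[j]=39 take 25 → i++
[i=3,j=3] A[i]=34<=B[j]=39 take 34 → i++
[i=4,j=3] A[i]=35<=B[j]=39 take 35 → i++
[i=5,j=3] A[i]=37<=B[j]=39 take 37 → i++
[i=6,j=3] A[i]=38<=B[j]=39 take 38 → i++
[i=7,j=3] A[i]=39<=B[j]=39 take 39 → i++
[i=8,j=3] A done, take B[j]=39 → j++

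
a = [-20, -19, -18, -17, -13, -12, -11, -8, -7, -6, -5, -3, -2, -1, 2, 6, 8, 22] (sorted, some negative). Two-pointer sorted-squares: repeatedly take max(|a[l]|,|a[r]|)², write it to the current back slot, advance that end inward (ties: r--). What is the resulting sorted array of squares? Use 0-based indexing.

[0,17] |-20|<=|22| out[17]=484 → r--
[0,16] |-20|>|8| out[16]=400 → l++
[1,16] |-19|>|8| out[15]=361 → l++
[2,16] |-18|>|8| out[14]=324 → l++
[3,16] |-17|>|8| out[13]=289 → l++
[4,16] |-13|>|8| out[12]=169 → l++
[5,16] |-12|>|8| out[11]=144 → l++
[6,16] |-11|>|8| out[10]=121 → l++
[7,16] |-8|<=|8| out[9]=64 → r--
[7,15] |-8|>|6| out[8]=64 → l++
[8,15] |-7|>|6| out[7]=49 → l++
[9,15] |-6|<=|6| out[6]=36 → r--
[9,14] |-6|>|2| out[5]=36 → l++
[10,14] |-5|>|2| out[4]=25 → l++
[11,14] |-3|>|2| out[3]=9 → l++
[12,14] |-2|<=|2| out[2]=4 → r--
[12,13] |-2|>|-1| out[1]=4 → l++
[13,13] |-1|<=|-1| out[0]=1 → r--

[1, 4, 4, 9, 25, 36, 36, 49, 64, 64, 121, 144, 169, 289, 324, 361, 400, 484]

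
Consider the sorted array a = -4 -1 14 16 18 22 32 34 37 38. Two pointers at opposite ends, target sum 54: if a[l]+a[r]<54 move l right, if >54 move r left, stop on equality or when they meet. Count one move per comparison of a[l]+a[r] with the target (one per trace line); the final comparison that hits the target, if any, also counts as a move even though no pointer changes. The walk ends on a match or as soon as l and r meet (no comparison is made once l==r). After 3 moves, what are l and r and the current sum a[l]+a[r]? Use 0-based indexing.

l=3, r=9, sum=54

[0,9] -4+38=34 <54 → l++
[1,9] -1+38=37 <54 → l++
[2,9] 14+38=52 <54 → l++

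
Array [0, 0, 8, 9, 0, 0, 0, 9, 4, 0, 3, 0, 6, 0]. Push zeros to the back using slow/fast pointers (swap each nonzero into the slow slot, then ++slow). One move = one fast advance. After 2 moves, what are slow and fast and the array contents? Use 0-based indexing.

slow=0, fast=2, a=[0, 0, 8, 9, 0, 0, 0, 9, 4, 0, 3, 0, 6, 0]

(s=0,f=0) a[fast]=0 → fast++
(s=0,f=1) a[fast]=0 → fast++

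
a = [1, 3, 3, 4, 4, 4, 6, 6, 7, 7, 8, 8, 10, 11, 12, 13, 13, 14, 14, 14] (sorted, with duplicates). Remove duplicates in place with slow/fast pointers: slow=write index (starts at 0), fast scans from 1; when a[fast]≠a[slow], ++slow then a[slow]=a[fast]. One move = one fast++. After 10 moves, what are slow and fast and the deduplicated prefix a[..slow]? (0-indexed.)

slow=0 fast=1: a[fast]=3≠a[slow]=1 write a[1]=3, slow++,fast++
slow=1 fast=2: a[fast]=3=a[slow] dup, fast++
slow=1 fast=3: a[fast]=4≠a[slow]=3 write a[2]=4, slow++,fast++
slow=2 fast=4: a[fast]=4=a[slow] dup, fast++
slow=2 fast=5: a[fast]=4=a[slow] dup, fast++
slow=2 fast=6: a[fast]=6≠a[slow]=4 write a[3]=6, slow++,fast++
slow=3 fast=7: a[fast]=6=a[slow] dup, fast++
slow=3 fast=8: a[fast]=7≠a[slow]=6 write a[4]=7, slow++,fast++
slow=4 fast=9: a[fast]=7=a[slow] dup, fast++
slow=4 fast=10: a[fast]=8≠a[slow]=7 write a[5]=8, slow++,fast++

slow=5, fast=11, prefix=[1, 3, 4, 6, 7, 8]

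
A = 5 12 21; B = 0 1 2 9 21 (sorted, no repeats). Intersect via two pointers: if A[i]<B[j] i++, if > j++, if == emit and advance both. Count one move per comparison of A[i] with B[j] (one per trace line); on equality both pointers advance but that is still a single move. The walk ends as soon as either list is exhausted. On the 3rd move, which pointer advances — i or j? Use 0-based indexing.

[i=0,j=0] 5>0 → j++
[i=0,j=1] 5>1 → j++
[i=0,j=2] 5>2 → j++

j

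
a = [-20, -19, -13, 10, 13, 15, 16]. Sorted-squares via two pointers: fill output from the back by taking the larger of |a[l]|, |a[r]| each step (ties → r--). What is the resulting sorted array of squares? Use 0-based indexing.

[0,6] |-20|>|16| out[6]=400 → l++
[1,6] |-19|>|16| out[5]=361 → l++
[2,6] |-13|<=|16| out[4]=256 → r--
[2,5] |-13|<=|15| out[3]=225 → r--
[2,4] |-13|<=|13| out[2]=169 → r--
[2,3] |-13|>|10| out[1]=169 → l++
[3,3] |10|<=|10| out[0]=100 → r--

[100, 169, 169, 225, 256, 361, 400]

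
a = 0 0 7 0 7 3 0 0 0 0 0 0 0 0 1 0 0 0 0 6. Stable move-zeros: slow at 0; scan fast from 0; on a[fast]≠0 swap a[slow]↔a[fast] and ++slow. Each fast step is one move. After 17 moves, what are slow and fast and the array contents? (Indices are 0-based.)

(s=0,f=0) a[fast]=0 → fast++
(s=0,f=1) a[fast]=0 → fast++
(s=0,f=2) a[fast]=7≠0 swap→a[0]=7 → slow++,fast++
(s=1,f=3) a[fast]=0 → fast++
(s=1,f=4) a[fast]=7≠0 swap→a[1]=7 → slow++,fast++
(s=2,f=5) a[fast]=3≠0 swap→a[2]=3 → slow++,fast++
(s=3,f=6) a[fast]=0 → fast++
(s=3,f=7) a[fast]=0 → fast++
(s=3,f=8) a[fast]=0 → fast++
(s=3,f=9) a[fast]=0 → fast++
(s=3,f=10) a[fast]=0 → fast++
(s=3,f=11) a[fast]=0 → fast++
(s=3,f=12) a[fast]=0 → fast++
(s=3,f=13) a[fast]=0 → fast++
(s=3,f=14) a[fast]=1≠0 swap→a[3]=1 → slow++,fast++
(s=4,f=15) a[fast]=0 → fast++
(s=4,f=16) a[fast]=0 → fast++

slow=4, fast=17, a=[7, 7, 3, 1, 0, 0, 0, 0, 0, 0, 0, 0, 0, 0, 0, 0, 0, 0, 0, 6]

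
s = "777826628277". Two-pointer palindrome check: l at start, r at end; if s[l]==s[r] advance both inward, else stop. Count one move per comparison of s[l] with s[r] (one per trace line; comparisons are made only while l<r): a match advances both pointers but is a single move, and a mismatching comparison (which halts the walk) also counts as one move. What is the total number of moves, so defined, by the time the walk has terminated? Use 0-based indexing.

l=0 r=11: '7'=='7', l++,r--
l=1 r=10: '7'=='7', l++,r--
l=2 r=9: '7'!='2', stop

3 moves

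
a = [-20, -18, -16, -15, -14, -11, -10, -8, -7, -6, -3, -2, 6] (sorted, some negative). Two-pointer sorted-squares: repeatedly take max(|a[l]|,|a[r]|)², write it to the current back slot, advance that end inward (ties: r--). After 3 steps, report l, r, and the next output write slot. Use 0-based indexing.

l=3, r=12, next write slot=9

[0,12] |-20|>|6| out[12]=400 → l++
[1,12] |-18|>|6| out[11]=324 → l++
[2,12] |-16|>|6| out[10]=256 → l++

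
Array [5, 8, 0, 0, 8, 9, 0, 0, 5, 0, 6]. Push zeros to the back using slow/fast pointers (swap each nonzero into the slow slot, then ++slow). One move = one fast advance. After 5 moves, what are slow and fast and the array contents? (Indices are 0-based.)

slow=3, fast=5, a=[5, 8, 8, 0, 0, 9, 0, 0, 5, 0, 6]

(s=0,f=0) a[fast]=5≠0 swap→a[0]=5 → slow++,fast++
(s=1,f=1) a[fast]=8≠0 swap→a[1]=8 → slow++,fast++
(s=2,f=2) a[fast]=0 → fast++
(s=2,f=3) a[fast]=0 → fast++
(s=2,f=4) a[fast]=8≠0 swap→a[2]=8 → slow++,fast++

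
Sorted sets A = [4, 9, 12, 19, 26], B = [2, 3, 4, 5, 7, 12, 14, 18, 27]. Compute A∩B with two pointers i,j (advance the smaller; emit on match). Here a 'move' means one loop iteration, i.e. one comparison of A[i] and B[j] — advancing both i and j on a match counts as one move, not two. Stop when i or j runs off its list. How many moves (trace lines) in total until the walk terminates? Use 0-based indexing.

11 moves

[i=0,j=0] 4>2 → j++
[i=0,j=1] 4>3 → j++
[i=0,j=2] 4==4 emit → i++,j++
[i=1,j=3] 9>5 → j++
[i=1,j=4] 9>7 → j++
[i=1,j=5] 9<12 → i++
[i=2,j=5] 12==12 emit → i++,j++
[i=3,j=6] 19>14 → j++
[i=3,j=7] 19>18 → j++
[i=3,j=8] 19<27 → i++
[i=4,j=8] 26<27 → i++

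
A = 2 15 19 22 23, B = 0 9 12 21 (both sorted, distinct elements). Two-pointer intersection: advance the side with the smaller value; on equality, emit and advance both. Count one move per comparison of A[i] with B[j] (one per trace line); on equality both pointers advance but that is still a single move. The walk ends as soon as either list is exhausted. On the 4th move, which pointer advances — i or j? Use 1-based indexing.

j

i=1 j=1: 2>0, j++
i=1 j=2: 2<9, i++
i=2 j=2: 15>9, j++
i=2 j=3: 15>12, j++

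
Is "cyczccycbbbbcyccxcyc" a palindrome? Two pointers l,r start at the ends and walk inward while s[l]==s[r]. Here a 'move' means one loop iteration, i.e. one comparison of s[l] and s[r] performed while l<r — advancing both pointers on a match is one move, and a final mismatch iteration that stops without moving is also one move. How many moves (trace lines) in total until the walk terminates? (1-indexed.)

4 moves

[1,20] 'c'=='c' → l++,r--
[2,19] 'y'=='y' → l++,r--
[3,18] 'c'=='c' → l++,r--
[4,17] 'z'!='x' → stop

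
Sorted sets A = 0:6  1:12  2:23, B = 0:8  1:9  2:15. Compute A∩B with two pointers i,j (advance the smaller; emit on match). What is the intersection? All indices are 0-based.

intersection = []

i=0 j=0: 6<8, i++
i=1 j=0: 12>8, j++
i=1 j=1: 12>9, j++
i=1 j=2: 12<15, i++
i=2 j=2: 23>15, j++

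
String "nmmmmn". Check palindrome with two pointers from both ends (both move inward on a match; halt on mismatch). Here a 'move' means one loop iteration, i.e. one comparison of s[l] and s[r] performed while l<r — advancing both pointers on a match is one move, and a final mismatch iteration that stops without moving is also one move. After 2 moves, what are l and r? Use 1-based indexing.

l=3, r=4

l=1 r=6: 'n'=='n', l++,r--
l=2 r=5: 'm'=='m', l++,r--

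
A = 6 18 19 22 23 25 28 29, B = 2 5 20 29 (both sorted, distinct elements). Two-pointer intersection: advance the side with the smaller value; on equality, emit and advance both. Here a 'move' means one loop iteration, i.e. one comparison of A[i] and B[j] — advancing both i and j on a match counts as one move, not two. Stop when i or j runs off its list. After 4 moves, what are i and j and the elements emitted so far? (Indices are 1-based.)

i=3, j=3, emitted=[]

i=1 j=1: 6>2, j++
i=1 j=2: 6>5, j++
i=1 j=3: 6<20, i++
i=2 j=3: 18<20, i++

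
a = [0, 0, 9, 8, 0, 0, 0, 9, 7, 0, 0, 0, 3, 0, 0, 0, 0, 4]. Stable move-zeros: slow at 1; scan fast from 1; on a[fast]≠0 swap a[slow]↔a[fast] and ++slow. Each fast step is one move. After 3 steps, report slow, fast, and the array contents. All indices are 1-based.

slow=2, fast=4, a=[9, 0, 0, 8, 0, 0, 0, 9, 7, 0, 0, 0, 3, 0, 0, 0, 0, 4]

slow=1 fast=1: a[fast]=0, fast++
slow=1 fast=2: a[fast]=0, fast++
slow=1 fast=3: a[fast]=9≠0 swap→a[1]=9, slow++,fast++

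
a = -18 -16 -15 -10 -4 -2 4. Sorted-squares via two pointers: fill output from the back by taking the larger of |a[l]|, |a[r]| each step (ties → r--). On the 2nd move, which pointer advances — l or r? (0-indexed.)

l

[0,6] |-18|>|4| out[6]=324 → l++
[1,6] |-16|>|4| out[5]=256 → l++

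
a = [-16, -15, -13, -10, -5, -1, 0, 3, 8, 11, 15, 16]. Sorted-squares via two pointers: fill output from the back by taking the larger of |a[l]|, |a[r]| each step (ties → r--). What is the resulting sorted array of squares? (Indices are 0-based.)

[0, 1, 9, 25, 64, 100, 121, 169, 225, 225, 256, 256]

[0,11] |-16|<=|16| out[11]=256 → r--
[0,10] |-16|>|15| out[10]=256 → l++
[1,10] |-15|<=|15| out[9]=225 → r--
[1,9] |-15|>|11| out[8]=225 → l++
[2,9] |-13|>|11| out[7]=169 → l++
[3,9] |-10|<=|11| out[6]=121 → r--
[3,8] |-10|>|8| out[5]=100 → l++
[4,8] |-5|<=|8| out[4]=64 → r--
[4,7] |-5|>|3| out[3]=25 → l++
[5,7] |-1|<=|3| out[2]=9 → r--
[5,6] |-1|>|0| out[1]=1 → l++
[6,6] |0|<=|0| out[0]=0 → r--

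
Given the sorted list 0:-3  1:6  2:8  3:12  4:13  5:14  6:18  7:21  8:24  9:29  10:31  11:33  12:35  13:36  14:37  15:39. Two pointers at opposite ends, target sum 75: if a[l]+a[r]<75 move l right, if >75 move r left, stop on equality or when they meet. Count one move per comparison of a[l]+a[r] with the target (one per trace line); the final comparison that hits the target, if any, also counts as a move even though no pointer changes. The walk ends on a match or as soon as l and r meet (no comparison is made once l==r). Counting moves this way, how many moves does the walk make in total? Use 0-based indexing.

14 moves

l=0 r=15: -3+39=36 <75, l++
l=1 r=15: 6+39=45 <75, l++
l=2 r=15: 8+39=47 <75, l++
l=3 r=15: 12+39=51 <75, l++
l=4 r=15: 13+39=52 <75, l++
l=5 r=15: 14+39=53 <75, l++
l=6 r=15: 18+39=57 <75, l++
l=7 r=15: 21+39=60 <75, l++
l=8 r=15: 24+39=63 <75, l++
l=9 r=15: 29+39=68 <75, l++
l=10 r=15: 31+39=70 <75, l++
l=11 r=15: 33+39=72 <75, l++
l=12 r=15: 35+39=74 <75, l++
l=13 r=15: 36+39=75, found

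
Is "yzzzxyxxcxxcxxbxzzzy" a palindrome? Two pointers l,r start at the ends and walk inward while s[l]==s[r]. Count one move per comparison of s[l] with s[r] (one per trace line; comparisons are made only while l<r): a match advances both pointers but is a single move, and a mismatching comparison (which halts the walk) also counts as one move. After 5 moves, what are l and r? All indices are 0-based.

[0,19] 'y'=='y' → l++,r--
[1,18] 'z'=='z' → l++,r--
[2,17] 'z'=='z' → l++,r--
[3,16] 'z'=='z' → l++,r--
[4,15] 'x'=='x' → l++,r--

l=5, r=14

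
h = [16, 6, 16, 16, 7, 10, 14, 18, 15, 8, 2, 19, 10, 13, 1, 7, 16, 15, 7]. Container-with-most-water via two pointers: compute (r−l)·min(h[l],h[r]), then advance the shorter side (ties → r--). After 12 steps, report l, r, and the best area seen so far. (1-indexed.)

l=6, r=12, best area=256

[1,19] min(16,7)*18=126 best=126 * → r--
[1,18] min(16,15)*17=255 best=255 * → r--
[1,17] min(16,16)*16=256 best=256 * → r--
[1,16] min(16,7)*15=105 best=256 → r--
[1,15] min(16,1)*14=14 best=256 → r--
[1,14] min(16,13)*13=169 best=256 → r--
[1,13] min(16,10)*12=120 best=256 → r--
[1,12] min(16,19)*11=176 best=256 → l++
[2,12] min(6,19)*10=60 best=256 → l++
[3,12] min(16,19)*9=144 best=256 → l++
[4,12] min(16,19)*8=128 best=256 → l++
[5,12] min(7,19)*7=49 best=256 → l++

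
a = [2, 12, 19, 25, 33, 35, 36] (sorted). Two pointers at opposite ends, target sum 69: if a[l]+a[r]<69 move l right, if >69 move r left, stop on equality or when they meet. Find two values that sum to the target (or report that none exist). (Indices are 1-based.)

(33, 36)

l=1 r=7: 2+36=38 <69, l++
l=2 r=7: 12+36=48 <69, l++
l=3 r=7: 19+36=55 <69, l++
l=4 r=7: 25+36=61 <69, l++
l=5 r=7: 33+36=69, found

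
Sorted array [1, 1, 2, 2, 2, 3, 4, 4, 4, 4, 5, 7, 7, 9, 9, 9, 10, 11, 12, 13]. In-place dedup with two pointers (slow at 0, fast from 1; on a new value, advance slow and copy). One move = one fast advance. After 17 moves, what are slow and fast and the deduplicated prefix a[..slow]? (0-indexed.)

(s=0,f=1) a[fast]=1=a[slow] dup → fast++
(s=0,f=2) a[fast]=2≠a[slow]=1 write a[1]=2 → slow++,fast++
(s=1,f=3) a[fast]=2=a[slow] dup → fast++
(s=1,f=4) a[fast]=2=a[slow] dup → fast++
(s=1,f=5) a[fast]=3≠a[slow]=2 write a[2]=3 → slow++,fast++
(s=2,f=6) a[fast]=4≠a[slow]=3 write a[3]=4 → slow++,fast++
(s=3,f=7) a[fast]=4=a[slow] dup → fast++
(s=3,f=8) a[fast]=4=a[slow] dup → fast++
(s=3,f=9) a[fast]=4=a[slow] dup → fast++
(s=3,f=10) a[fast]=5≠a[slow]=4 write a[4]=5 → slow++,fast++
(s=4,f=11) a[fast]=7≠a[slow]=5 write a[5]=7 → slow++,fast++
(s=5,f=12) a[fast]=7=a[slow] dup → fast++
(s=5,f=13) a[fast]=9≠a[slow]=7 write a[6]=9 → slow++,fast++
(s=6,f=14) a[fast]=9=a[slow] dup → fast++
(s=6,f=15) a[fast]=9=a[slow] dup → fast++
(s=6,f=16) a[fast]=10≠a[slow]=9 write a[7]=10 → slow++,fast++
(s=7,f=17) a[fast]=11≠a[slow]=10 write a[8]=11 → slow++,fast++

slow=8, fast=18, prefix=[1, 2, 3, 4, 5, 7, 9, 10, 11]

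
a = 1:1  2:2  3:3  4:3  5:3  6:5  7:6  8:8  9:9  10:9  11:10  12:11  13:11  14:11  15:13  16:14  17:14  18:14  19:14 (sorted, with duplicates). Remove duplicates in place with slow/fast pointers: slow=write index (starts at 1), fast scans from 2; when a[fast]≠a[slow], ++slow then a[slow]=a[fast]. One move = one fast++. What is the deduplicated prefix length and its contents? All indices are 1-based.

slow=1 fast=2: a[fast]=2≠a[slow]=1 write a[2]=2, slow++,fast++
slow=2 fast=3: a[fast]=3≠a[slow]=2 write a[3]=3, slow++,fast++
slow=3 fast=4: a[fast]=3=a[slow] dup, fast++
slow=3 fast=5: a[fast]=3=a[slow] dup, fast++
slow=3 fast=6: a[fast]=5≠a[slow]=3 write a[4]=5, slow++,fast++
slow=4 fast=7: a[fast]=6≠a[slow]=5 write a[5]=6, slow++,fast++
slow=5 fast=8: a[fast]=8≠a[slow]=6 write a[6]=8, slow++,fast++
slow=6 fast=9: a[fast]=9≠a[slow]=8 write a[7]=9, slow++,fast++
slow=7 fast=10: a[fast]=9=a[slow] dup, fast++
slow=7 fast=11: a[fast]=10≠a[slow]=9 write a[8]=10, slow++,fast++
slow=8 fast=12: a[fast]=11≠a[slow]=10 write a[9]=11, slow++,fast++
slow=9 fast=13: a[fast]=11=a[slow] dup, fast++
slow=9 fast=14: a[fast]=11=a[slow] dup, fast++
slow=9 fast=15: a[fast]=13≠a[slow]=11 write a[10]=13, slow++,fast++
slow=10 fast=16: a[fast]=14≠a[slow]=13 write a[11]=14, slow++,fast++
slow=11 fast=17: a[fast]=14=a[slow] dup, fast++
slow=11 fast=18: a[fast]=14=a[slow] dup, fast++
slow=11 fast=19: a[fast]=14=a[slow] dup, fast++

length 11; prefix = [1, 2, 3, 5, 6, 8, 9, 10, 11, 13, 14]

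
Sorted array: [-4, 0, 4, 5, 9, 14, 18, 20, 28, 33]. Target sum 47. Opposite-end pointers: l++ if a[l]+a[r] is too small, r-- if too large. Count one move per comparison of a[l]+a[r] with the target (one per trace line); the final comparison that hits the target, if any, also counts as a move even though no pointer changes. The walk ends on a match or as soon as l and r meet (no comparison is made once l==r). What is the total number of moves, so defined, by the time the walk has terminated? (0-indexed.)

[0,9] -4+33=29 <47 → l++
[1,9] 0+33=33 <47 → l++
[2,9] 4+33=37 <47 → l++
[3,9] 5+33=38 <47 → l++
[4,9] 9+33=42 <47 → l++
[5,9] 14+33=47 → found

6 moves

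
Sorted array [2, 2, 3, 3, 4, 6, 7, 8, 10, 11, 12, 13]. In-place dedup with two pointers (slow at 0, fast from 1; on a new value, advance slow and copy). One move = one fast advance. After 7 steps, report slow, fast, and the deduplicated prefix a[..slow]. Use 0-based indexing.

slow=5, fast=8, prefix=[2, 3, 4, 6, 7, 8]

(s=0,f=1) a[fast]=2=a[slow] dup → fast++
(s=0,f=2) a[fast]=3≠a[slow]=2 write a[1]=3 → slow++,fast++
(s=1,f=3) a[fast]=3=a[slow] dup → fast++
(s=1,f=4) a[fast]=4≠a[slow]=3 write a[2]=4 → slow++,fast++
(s=2,f=5) a[fast]=6≠a[slow]=4 write a[3]=6 → slow++,fast++
(s=3,f=6) a[fast]=7≠a[slow]=6 write a[4]=7 → slow++,fast++
(s=4,f=7) a[fast]=8≠a[slow]=7 write a[5]=8 → slow++,fast++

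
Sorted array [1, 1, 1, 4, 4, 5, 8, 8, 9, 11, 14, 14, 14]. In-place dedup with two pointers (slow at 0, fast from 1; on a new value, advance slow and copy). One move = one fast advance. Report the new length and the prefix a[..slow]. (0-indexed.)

length 7; prefix = [1, 4, 5, 8, 9, 11, 14]

slow=0 fast=1: a[fast]=1=a[slow] dup, fast++
slow=0 fast=2: a[fast]=1=a[slow] dup, fast++
slow=0 fast=3: a[fast]=4≠a[slow]=1 write a[1]=4, slow++,fast++
slow=1 fast=4: a[fast]=4=a[slow] dup, fast++
slow=1 fast=5: a[fast]=5≠a[slow]=4 write a[2]=5, slow++,fast++
slow=2 fast=6: a[fast]=8≠a[slow]=5 write a[3]=8, slow++,fast++
slow=3 fast=7: a[fast]=8=a[slow] dup, fast++
slow=3 fast=8: a[fast]=9≠a[slow]=8 write a[4]=9, slow++,fast++
slow=4 fast=9: a[fast]=11≠a[slow]=9 write a[5]=11, slow++,fast++
slow=5 fast=10: a[fast]=14≠a[slow]=11 write a[6]=14, slow++,fast++
slow=6 fast=11: a[fast]=14=a[slow] dup, fast++
slow=6 fast=12: a[fast]=14=a[slow] dup, fast++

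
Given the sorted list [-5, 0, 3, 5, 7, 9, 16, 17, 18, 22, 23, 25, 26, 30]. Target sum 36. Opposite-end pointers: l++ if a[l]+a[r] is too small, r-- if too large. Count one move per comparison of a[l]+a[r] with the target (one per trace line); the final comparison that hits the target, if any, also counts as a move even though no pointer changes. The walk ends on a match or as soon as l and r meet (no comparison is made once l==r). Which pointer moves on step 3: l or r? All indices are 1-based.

l

l=1 r=14: -5+30=25 <36, l++
l=2 r=14: 0+30=30 <36, l++
l=3 r=14: 3+30=33 <36, l++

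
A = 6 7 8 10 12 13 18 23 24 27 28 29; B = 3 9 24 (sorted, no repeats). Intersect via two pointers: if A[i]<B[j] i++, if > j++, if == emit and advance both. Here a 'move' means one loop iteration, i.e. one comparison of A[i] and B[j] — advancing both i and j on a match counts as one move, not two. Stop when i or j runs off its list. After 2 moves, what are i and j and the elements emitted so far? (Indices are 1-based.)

i=2, j=2, emitted=[]

[i=1,j=1] 6>3 → j++
[i=1,j=2] 6<9 → i++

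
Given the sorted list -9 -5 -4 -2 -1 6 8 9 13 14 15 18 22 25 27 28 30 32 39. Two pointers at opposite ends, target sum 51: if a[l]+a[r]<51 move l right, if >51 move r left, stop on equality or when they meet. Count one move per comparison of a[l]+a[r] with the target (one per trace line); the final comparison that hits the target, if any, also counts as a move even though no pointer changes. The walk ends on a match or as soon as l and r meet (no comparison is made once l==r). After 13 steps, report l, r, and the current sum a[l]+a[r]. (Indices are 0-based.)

l=0 r=18: -9+39=30 <51, l++
l=1 r=18: -5+39=34 <51, l++
l=2 r=18: -4+39=35 <51, l++
l=3 r=18: -2+39=37 <51, l++
l=4 r=18: -1+39=38 <51, l++
l=5 r=18: 6+39=45 <51, l++
l=6 r=18: 8+39=47 <51, l++
l=7 r=18: 9+39=48 <51, l++
l=8 r=18: 13+39=52 >51, r--
l=8 r=17: 13+32=45 <51, l++
l=9 r=17: 14+32=46 <51, l++
l=10 r=17: 15+32=47 <51, l++
l=11 r=17: 18+32=50 <51, l++

l=12, r=17, sum=54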